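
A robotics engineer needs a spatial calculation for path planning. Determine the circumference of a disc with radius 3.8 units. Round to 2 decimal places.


Shape: circle
Radius r = 3.8 units
Formula: C = 2 * pi * r
C = 2 * pi * 3.8
C = 7.6 * pi
C = 23.88
23.88 units


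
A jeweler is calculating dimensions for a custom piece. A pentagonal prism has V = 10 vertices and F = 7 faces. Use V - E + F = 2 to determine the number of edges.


Polyhedron: pentagonal prism
Euler's formula for convex polyhedra: V - E + F = 2
Given: V = 10 vertices and F = 7 faces
Solve for E:
E = V + F - 2 = 10 + 7 - 2 = 15
15 edges


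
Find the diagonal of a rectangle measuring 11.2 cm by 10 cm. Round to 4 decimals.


Shape: rectangle (diagonal via Pythagoras)
Sides: 11.2 cm and 10 cm
Formula: d = sqrt(l^2 + w^2)
l^2 = 125.44, w^2 = 100
l^2 + w^2 = 225.44
d = sqrt(225.44)
d = 15.0147
15.0147 cm


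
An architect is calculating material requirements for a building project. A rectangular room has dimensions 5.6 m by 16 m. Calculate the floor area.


Shape: rectangle
Length l = 5.6 m, Width w = 16 m
Formula: A = l * w
A = 5.6 * 16
A = 89.6
89.6 m^2


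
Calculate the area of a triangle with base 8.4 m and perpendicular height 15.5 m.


Shape: triangle
Base b = 8.4 m, Height h = 15.5 m
Formula: A = (1/2) * b * h
A = 0.5 * 8.4 * 15.5
A = 0.5 * 130.2
A = 65.1
65.1 m^2


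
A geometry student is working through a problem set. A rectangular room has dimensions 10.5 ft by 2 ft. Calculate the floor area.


Shape: rectangle
Length l = 10.5 ft, Width w = 2 ft
Formula: A = l * w
A = 10.5 * 2
A = 21
21 ft^2


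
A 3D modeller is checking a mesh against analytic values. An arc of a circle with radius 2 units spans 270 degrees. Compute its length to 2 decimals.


Shape: circular arc
Radius r = 2 units, Angle = 270 degrees
Formula: L = (angle/360) * 2 * pi * r
2 * pi * r = 4 * pi
L = (270/360) * 4 * pi
L = 3 * pi
L = 9.42
9.42 units


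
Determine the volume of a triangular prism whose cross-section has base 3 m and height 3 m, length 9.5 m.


Shape: triangular prism
Triangle base = 3 m, triangle height = 3 m, prism length L = 9.5 m
Formula: V = (1/2 * b * h_tri) * L
Cross-section area = 0.5 * 3 * 3 = 4.5
V = 4.5 * 9.5
V = 42.75
42.75 m^3


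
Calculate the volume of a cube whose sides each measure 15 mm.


Shape: cube
Side s = 15 mm
Formula: V = s^3
V = 15 * 15 * 15
V = 225 * 15
V = 3375
3375 mm^3


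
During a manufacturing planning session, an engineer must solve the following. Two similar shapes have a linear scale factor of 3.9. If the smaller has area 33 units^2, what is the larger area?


Linear scale factor k = 3.9
Original area = 33 units^2
Rule: under a linear scaling by k, areas scale by k^2.
k^2 = 3.9^2 = 15.21
New area = 33 * 15.21
New area = 501.93
501.93 units^2


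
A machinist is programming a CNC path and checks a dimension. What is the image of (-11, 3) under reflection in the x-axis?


Transformation: reflection
Original point: (-11, 3)
Rule for reflection over the x-axis: (x, y) -> (x, -y)
Apply: (-11, 3) -> (-11, -3)
(-11, -3)


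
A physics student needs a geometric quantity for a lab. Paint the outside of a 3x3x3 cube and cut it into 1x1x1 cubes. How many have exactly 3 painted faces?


Large cube: 3 x 3 x 3, cut into unit cubes.
Cubes with 3 painted faces are at the corners. A cube always has 8 corners.
Count = 8
8 unit cubes


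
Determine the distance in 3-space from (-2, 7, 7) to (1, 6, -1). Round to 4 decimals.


3D distance between two points
P1 = (-2, 7, 7), P2 = (1, 6, -1)
Formula: d = sqrt((x2-x1)^2 + (y2-y1)^2 + (z2-z1)^2)
dx = 1 - -2 = 3
dy = 6 - 7 = -1
dz = -1 - 7 = -8
dx^2 + dy^2 + dz^2 = 9 + 1 + 64 = 74
d = sqrt(74)
d = 8.6023
8.6023 units


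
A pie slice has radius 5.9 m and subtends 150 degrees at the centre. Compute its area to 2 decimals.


Shape: circular sector
Radius r = 5.9 m, Angle = 150 degrees
Formula: A = (angle/360) * pi * r^2
r^2 = 34.81
Fraction of circle = 150/360
A = (150/360) * pi * 34.81
A = 14.504167 * pi
A = 45.57
45.57 m^2


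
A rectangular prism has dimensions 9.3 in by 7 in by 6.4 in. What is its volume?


Shape: rectangular prism
l = 9.3 in, w = 7 in, h = 6.4 in
Formula: V = l * w * h
V = 9.3 * 7 * 6.4
V = 65.1 * 6.4
V = 416.64
416.64 in^3


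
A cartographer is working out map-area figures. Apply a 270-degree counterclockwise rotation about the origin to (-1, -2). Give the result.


Transformation: rotation about the origin
Original point: (-1, -2)
Rule for 270 deg counterclockwise: (x, y) -> (y, -x)
Apply: (-1, -2) -> (-2, 1)
(-2, 1)


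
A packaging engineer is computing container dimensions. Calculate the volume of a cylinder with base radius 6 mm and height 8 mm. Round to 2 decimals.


Shape: cylinder
Radius r = 6 mm, Height h = 8 mm
Formula: V = pi * r^2 * h
r^2 = 36
V = pi * 36 * 8
V = 288 * pi
V = 904.78
904.78 mm^3


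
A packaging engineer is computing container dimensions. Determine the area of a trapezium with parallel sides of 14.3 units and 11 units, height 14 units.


Shape: trapezoid
Parallel sides a = 14.3 units, b = 11 units; Height h = 14 units
Formula: A = (a + b) * h / 2
a + b = 14.3 + 11 = 25.3
A = 25.3 * 14 / 2
A = 354.2 / 2
A = 177.1
177.1 units^2


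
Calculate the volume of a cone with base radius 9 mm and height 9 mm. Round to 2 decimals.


Shape: cone
Radius r = 9 mm, Height h = 9 mm
Formula: V = (1/3) * pi * r^2 * h
r^2 = 81
pi * r^2 * h = pi * 81 * 9 = 729 * pi
V = 729 * pi / 3
V = 763.41
763.41 mm^3


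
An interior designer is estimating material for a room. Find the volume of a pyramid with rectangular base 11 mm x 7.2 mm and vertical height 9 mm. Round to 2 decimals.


Shape: rectangular pyramid
Base: 11 mm x 7.2 mm, Height h = 9 mm
Formula: V = (1/3) * base_area * h
base_area = 11 * 7.2 = 79.2
base_area * h = 79.2 * 9 = 712.8
V = 712.8 / 3
V = 237.6
237.6 mm^3


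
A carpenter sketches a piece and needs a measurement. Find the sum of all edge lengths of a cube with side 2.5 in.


Shape: cube
Side s = 2.5 in
A cube has 12 edges, all equal.
Formula: total edge length = 12 * s
Total = 12 * 2.5
Total = 30
30 in


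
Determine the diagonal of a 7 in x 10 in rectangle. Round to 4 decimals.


Shape: rectangle (diagonal via Pythagoras)
Sides: 7 in and 10 in
Formula: d = sqrt(l^2 + w^2)
l^2 = 49, w^2 = 100
l^2 + w^2 = 149
d = sqrt(149)
d = 12.2066
12.2066 in


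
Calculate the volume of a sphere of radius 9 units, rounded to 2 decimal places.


Shape: sphere
Radius r = 9 units
Formula: V = (4/3) * pi * r^3
r^3 = 729
(4/3) * 729 = 972
V = 972 * pi
V = 3053.63
3053.63 units^3


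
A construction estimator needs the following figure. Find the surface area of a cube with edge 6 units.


Shape: cube
Side s = 6 units
A cube has 6 square faces.
Formula: SA = 6 * s^2
s^2 = 36
SA = 6 * 36
SA = 216
216 units^2


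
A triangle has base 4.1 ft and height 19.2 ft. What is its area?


Shape: triangle
Base b = 4.1 ft, Height h = 19.2 ft
Formula: A = (1/2) * b * h
A = 0.5 * 4.1 * 19.2
A = 0.5 * 78.72
A = 39.36
39.36 ft^2


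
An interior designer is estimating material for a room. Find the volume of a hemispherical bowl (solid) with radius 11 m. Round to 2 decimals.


Shape: hemisphere (half of a sphere)
Radius r = 11 m
Formula: V = (1/2) * (4/3) * pi * r^3 = (2/3) * pi * r^3
r^3 = 1331
(2/3) * 1331 = 887.333333
V = 887.333333 * pi
V = 2787.64
2787.64 m^3


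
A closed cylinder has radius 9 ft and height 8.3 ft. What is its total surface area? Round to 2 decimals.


Shape: closed cylinder
Radius r = 9 ft, Height h = 8.3 ft
Formula: SA = 2*pi*r^2 + 2*pi*r*h = 2*pi*r*(r + h)
r + h = 17.3
2 * r * (r + h) = 2 * 9 * 17.3 = 311.4
SA = 311.4 * pi
SA = 978.29
978.29 ft^2


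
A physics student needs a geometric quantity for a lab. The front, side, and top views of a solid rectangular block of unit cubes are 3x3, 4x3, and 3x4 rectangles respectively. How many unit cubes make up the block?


Orthographic views of a solid rectangular block:
Front view 3 x 3 -> length = 3, height = 3
Side view 4 x 3 -> width = 4, height = 3 (consistent)
Top view 3 x 4 -> confirms length = 3, width = 4
The block is 3 x 4 x 3.
Total unit cubes = 3 * 4 * 3 = 36
36 unit cubes


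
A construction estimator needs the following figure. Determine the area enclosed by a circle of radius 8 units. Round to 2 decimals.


Shape: circle
Radius r = 8 units
Formula: A = pi * r^2
r^2 = 8^2 = 64
A = pi * 64
A = 201.06
201.06 units^2


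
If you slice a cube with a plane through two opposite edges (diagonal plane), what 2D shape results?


Solid: cube
Cutting plane: through two opposite edges (diagonal plane)
Visualize the intersection of the plane with the solid's surface.
The boundary of the cut region is a rectangle.
rectangle


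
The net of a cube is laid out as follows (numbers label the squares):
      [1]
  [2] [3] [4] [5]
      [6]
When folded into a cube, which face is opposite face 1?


Net: cross layout. Take square 3 as the base (bottom).
Fold the four squares in the horizontal row up around 3: 2 -> left, 4 -> right, 5 wraps to the top.
Fold 1 and 6 up from 3: 1 -> back, 6 -> front.
Opposite pairs are therefore: (1, 6), (2, 4), (3, 5).
Face 1 is opposite face 6.
face 6


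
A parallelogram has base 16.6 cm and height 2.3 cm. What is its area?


Shape: parallelogram
Base b = 16.6 cm, Height h = 2.3 cm
Formula: A = b * h
A = 16.6 * 2.3
A = 38.18
38.18 cm^2


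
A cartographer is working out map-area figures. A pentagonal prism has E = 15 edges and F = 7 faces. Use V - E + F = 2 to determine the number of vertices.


Polyhedron: pentagonal prism
Euler's formula for convex polyhedra: V - E + F = 2
Given: E = 15 edges and F = 7 faces
Solve for V:
V = 2 + E - F = 2 + 15 - 7 = 10
10 vertices


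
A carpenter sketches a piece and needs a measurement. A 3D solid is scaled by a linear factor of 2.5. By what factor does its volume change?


Linear scale factor k = 2.5
Rule: under a linear scaling by k, volumes scale by k^3.
k^3 = 2.5 * 2.5 * 2.5
k^3 = 6.25 * 2.5
k^3 = 15.625
Volume scales by a factor of 15.625.
15.625 (dimensionless)


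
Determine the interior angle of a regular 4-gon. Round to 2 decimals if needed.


Shape: regular square (4 sides)
Formula: interior angle = (n - 2) * 180 / n
(n - 2) = 2
(n - 2) * 180 = 360
angle = 360 / 4
angle = 90
90 degrees


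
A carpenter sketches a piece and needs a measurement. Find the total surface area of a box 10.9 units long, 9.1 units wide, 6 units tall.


Shape: rectangular prism
l = 10.9 units, w = 9.1 units, h = 6 units
Formula: SA = 2(lw + lh + wh)
lw = 99.19, lh = 65.4, wh = 54.6
lw + lh + wh = 219.19
SA = 2 * 219.19
SA = 438.38
438.38 units^2


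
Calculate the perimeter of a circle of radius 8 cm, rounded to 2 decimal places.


Shape: circle
Radius r = 8 cm
Formula: C = 2 * pi * r
C = 2 * pi * 8
C = 16 * pi
C = 50.27
50.27 cm


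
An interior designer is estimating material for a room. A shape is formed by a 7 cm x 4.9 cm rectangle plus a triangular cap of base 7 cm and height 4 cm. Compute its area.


Composite shape: rectangle + triangle
Rectangle area = 7 * 4.9 = 34.3
Triangle area = 0.5 * 7 * 4 = 14
Total = 34.3 + 14
Total = 48.3
48.3 cm^2


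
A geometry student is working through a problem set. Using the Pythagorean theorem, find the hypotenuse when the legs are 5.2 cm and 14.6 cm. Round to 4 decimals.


Shape: right triangle
Legs a = 5.2 cm, b = 14.6 cm
Formula: c = sqrt(a^2 + b^2)
a^2 = 27.04, b^2 = 213.16
a^2 + b^2 = 240.2
c = sqrt(240.2)
c = 15.4984
15.4984 cm


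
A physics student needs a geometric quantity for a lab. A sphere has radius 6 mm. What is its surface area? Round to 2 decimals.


Shape: sphere
Radius r = 6 mm
Formula: SA = 4 * pi * r^2
r^2 = 36
SA = 4 * pi * 36
SA = 144 * pi
SA = 452.39
452.39 mm^2


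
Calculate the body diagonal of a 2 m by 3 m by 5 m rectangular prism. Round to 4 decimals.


Shape: rectangular box (space diagonal)
l = 2 m, w = 3 m, h = 5 m
Visualize: the diagonal of the base, then a right triangle with that diagonal and the height.
Formula: d = sqrt(l^2 + w^2 + h^2)
l^2 + w^2 + h^2 = 4 + 9 + 25 = 38
d = sqrt(38)
d = 6.1644
6.1644 m


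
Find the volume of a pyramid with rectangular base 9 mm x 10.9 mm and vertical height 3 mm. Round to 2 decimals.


Shape: rectangular pyramid
Base: 9 mm x 10.9 mm, Height h = 3 mm
Formula: V = (1/3) * base_area * h
base_area = 9 * 10.9 = 98.1
base_area * h = 98.1 * 3 = 294.3
V = 294.3 / 3
V = 98.1
98.1 mm^3


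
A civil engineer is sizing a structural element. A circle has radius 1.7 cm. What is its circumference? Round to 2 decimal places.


Shape: circle
Radius r = 1.7 cm
Formula: C = 2 * pi * r
C = 2 * pi * 1.7
C = 3.4 * pi
C = 10.68
10.68 cm


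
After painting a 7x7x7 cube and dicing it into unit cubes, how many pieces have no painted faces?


Large cube: 7 x 7 x 7, cut into unit cubes.
n = 7, so n - 2 = 5
Unpainted cubes form the interior (n - 2)^3 block.
(n - 2)^3 = 5^3 = 125
125 unit cubes


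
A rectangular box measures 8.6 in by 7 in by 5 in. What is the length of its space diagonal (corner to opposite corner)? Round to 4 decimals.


Shape: rectangular box (space diagonal)
l = 8.6 in, w = 7 in, h = 5 in
Visualize: the diagonal of the base, then a right triangle with that diagonal and the height.
Formula: d = sqrt(l^2 + w^2 + h^2)
l^2 + w^2 + h^2 = 73.96 + 49 + 25 = 147.96
d = sqrt(147.96)
d = 12.1639
12.1639 in


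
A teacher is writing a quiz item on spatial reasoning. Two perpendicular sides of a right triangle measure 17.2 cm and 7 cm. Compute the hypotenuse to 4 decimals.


Shape: right triangle
Legs a = 17.2 cm, b = 7 cm
Formula: c = sqrt(a^2 + b^2)
a^2 = 295.84, b^2 = 49
a^2 + b^2 = 344.84
c = sqrt(344.84)
c = 18.5699
18.5699 cm


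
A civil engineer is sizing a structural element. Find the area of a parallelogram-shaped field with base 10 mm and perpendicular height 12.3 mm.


Shape: parallelogram
Base b = 10 mm, Height h = 12.3 mm
Formula: A = b * h
A = 10 * 12.3
A = 123
123 mm^2


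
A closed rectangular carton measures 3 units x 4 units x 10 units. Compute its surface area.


Shape: rectangular prism
l = 3 units, w = 4 units, h = 10 units
Formula: SA = 2(lw + lh + wh)
lw = 12, lh = 30, wh = 40
lw + lh + wh = 82
SA = 2 * 82
SA = 164
164 units^2


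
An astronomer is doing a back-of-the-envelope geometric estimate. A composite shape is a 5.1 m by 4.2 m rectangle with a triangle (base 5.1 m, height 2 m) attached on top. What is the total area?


Composite shape: rectangle + triangle
Rectangle area = 5.1 * 4.2 = 21.42
Triangle area = 0.5 * 5.1 * 2 = 5.1
Total = 21.42 + 5.1
Total = 26.52
26.52 m^2


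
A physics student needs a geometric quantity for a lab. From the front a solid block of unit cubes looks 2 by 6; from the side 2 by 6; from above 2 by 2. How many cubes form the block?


Orthographic views of a solid rectangular block:
Front view 2 x 6 -> length = 2, height = 6
Side view 2 x 6 -> width = 2, height = 6 (consistent)
Top view 2 x 2 -> confirms length = 2, width = 2
The block is 2 x 2 x 6.
Total unit cubes = 2 * 2 * 6 = 24
24 unit cubes


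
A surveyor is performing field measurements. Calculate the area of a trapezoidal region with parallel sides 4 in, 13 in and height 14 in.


Shape: trapezoid
Parallel sides a = 4 in, b = 13 in; Height h = 14 in
Formula: A = (a + b) * h / 2
a + b = 4 + 13 = 17
A = 17 * 14 / 2
A = 238 / 2
A = 119
119 in^2


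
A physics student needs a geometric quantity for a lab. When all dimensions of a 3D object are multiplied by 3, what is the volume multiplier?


Linear scale factor k = 3
Rule: under a linear scaling by k, volumes scale by k^3.
k^3 = 3 * 3 * 3
k^3 = 9 * 3
k^3 = 27
Volume scales by a factor of 27.
27 (dimensionless)


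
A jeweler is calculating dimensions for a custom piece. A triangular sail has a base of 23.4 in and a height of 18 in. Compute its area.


Shape: triangle
Base b = 23.4 in, Height h = 18 in
Formula: A = (1/2) * b * h
A = 0.5 * 23.4 * 18
A = 0.5 * 421.2
A = 210.6
210.6 in^2


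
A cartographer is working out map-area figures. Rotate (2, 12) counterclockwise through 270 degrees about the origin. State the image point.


Transformation: rotation about the origin
Original point: (2, 12)
Rule for 270 deg counterclockwise: (x, y) -> (y, -x)
Apply: (2, 12) -> (12, -2)
(12, -2)


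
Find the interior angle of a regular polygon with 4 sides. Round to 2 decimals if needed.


Shape: regular square (4 sides)
Formula: interior angle = (n - 2) * 180 / n
(n - 2) = 2
(n - 2) * 180 = 360
angle = 360 / 4
angle = 90
90 degrees


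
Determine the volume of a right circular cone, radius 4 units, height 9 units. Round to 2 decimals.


Shape: cone
Radius r = 4 units, Height h = 9 units
Formula: V = (1/3) * pi * r^2 * h
r^2 = 16
pi * r^2 * h = pi * 16 * 9 = 144 * pi
V = 144 * pi / 3
V = 150.8
150.8 units^3


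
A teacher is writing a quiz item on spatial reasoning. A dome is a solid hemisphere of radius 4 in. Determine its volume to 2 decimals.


Shape: hemisphere (half of a sphere)
Radius r = 4 in
Formula: V = (1/2) * (4/3) * pi * r^3 = (2/3) * pi * r^3
r^3 = 64
(2/3) * 64 = 42.666667
V = 42.666667 * pi
V = 134.04
134.04 in^3


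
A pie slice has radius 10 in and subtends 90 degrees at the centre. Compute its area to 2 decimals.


Shape: circular sector
Radius r = 10 in, Angle = 90 degrees
Formula: A = (angle/360) * pi * r^2
r^2 = 100
Fraction of circle = 90/360
A = (90/360) * pi * 100
A = 25 * pi
A = 78.54
78.54 in^2


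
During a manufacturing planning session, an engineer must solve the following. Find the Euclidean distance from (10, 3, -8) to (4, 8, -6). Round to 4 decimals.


3D distance between two points
P1 = (10, 3, -8), P2 = (4, 8, -6)
Formula: d = sqrt((x2-x1)^2 + (y2-y1)^2 + (z2-z1)^2)
dx = 4 - 10 = -6
dy = 8 - 3 = 5
dz = -6 - -8 = 2
dx^2 + dy^2 + dz^2 = 36 + 25 + 4 = 65
d = sqrt(65)
d = 8.0623
8.0623 units


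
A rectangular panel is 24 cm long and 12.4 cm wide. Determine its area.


Shape: rectangle
Length l = 24 cm, Width w = 12.4 cm
Formula: A = l * w
A = 24 * 12.4
A = 297.6
297.6 cm^2


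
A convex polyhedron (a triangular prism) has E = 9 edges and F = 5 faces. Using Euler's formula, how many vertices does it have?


Polyhedron: triangular prism
Euler's formula for convex polyhedra: V - E + F = 2
Given: E = 9 edges and F = 5 faces
Solve for V:
V = 2 + E - F = 2 + 9 - 5 = 6
6 vertices


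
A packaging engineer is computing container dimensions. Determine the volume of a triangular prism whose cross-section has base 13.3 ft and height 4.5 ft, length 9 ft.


Shape: triangular prism
Triangle base = 13.3 ft, triangle height = 4.5 ft, prism length L = 9 ft
Formula: V = (1/2 * b * h_tri) * L
Cross-section area = 0.5 * 13.3 * 4.5 = 29.925
V = 29.925 * 9
V = 269.325
269.325 ft^3


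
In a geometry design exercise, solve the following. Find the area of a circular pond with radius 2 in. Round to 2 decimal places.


Shape: circle
Radius r = 2 in
Formula: A = pi * r^2
r^2 = 2^2 = 4
A = pi * 4
A = 12.57
12.57 in^2


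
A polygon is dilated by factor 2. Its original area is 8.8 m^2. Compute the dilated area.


Linear scale factor k = 2
Original area = 8.8 m^2
Rule: under a linear scaling by k, areas scale by k^2.
k^2 = 2^2 = 4
New area = 8.8 * 4
New area = 35.2
35.2 m^2


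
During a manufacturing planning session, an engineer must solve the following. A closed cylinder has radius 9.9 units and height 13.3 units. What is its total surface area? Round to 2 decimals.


Shape: closed cylinder
Radius r = 9.9 units, Height h = 13.3 units
Formula: SA = 2*pi*r^2 + 2*pi*r*h = 2*pi*r*(r + h)
r + h = 23.2
2 * r * (r + h) = 2 * 9.9 * 23.2 = 459.36
SA = 459.36 * pi
SA = 1443.12
1443.12 units^2


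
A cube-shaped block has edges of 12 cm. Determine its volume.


Shape: cube
Side s = 12 cm
Formula: V = s^3
V = 12 * 12 * 12
V = 144 * 12
V = 1728
1728 cm^3


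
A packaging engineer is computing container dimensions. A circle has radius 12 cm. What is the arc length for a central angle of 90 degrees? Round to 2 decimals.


Shape: circular arc
Radius r = 12 cm, Angle = 90 degrees
Formula: L = (angle/360) * 2 * pi * r
2 * pi * r = 24 * pi
L = (90/360) * 24 * pi
L = 6 * pi
L = 18.85
18.85 cm


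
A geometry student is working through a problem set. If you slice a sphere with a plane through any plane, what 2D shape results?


Solid: sphere
Cutting plane: through any plane
Visualize the intersection of the plane with the solid's surface.
The boundary of the cut region is a circle.
circle


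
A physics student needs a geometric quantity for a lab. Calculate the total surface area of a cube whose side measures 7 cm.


Shape: cube
Side s = 7 cm
A cube has 6 square faces.
Formula: SA = 6 * s^2
s^2 = 49
SA = 6 * 49
SA = 294
294 cm^2


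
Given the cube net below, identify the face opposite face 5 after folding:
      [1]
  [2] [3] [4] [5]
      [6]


Net: cross layout. Take square 3 as the base (bottom).
Fold the four squares in the horizontal row up around 3: 2 -> left, 4 -> right, 5 wraps to the top.
Fold 1 and 6 up from 3: 1 -> back, 6 -> front.
Opposite pairs are therefore: (1, 6), (2, 4), (3, 5).
Face 5 is opposite face 3.
face 3


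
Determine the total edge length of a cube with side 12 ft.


Shape: cube
Side s = 12 ft
A cube has 12 edges, all equal.
Formula: total edge length = 12 * s
Total = 12 * 12
Total = 144
144 ft


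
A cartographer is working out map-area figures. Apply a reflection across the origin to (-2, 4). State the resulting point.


Transformation: reflection
Original point: (-2, 4)
Rule for reflection through the origin: (x, y) -> (-x, -y)
Apply: (-2, 4) -> (2, -4)
(2, -4)


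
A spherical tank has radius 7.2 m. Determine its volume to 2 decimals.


Shape: sphere
Radius r = 7.2 m
Formula: V = (4/3) * pi * r^3
r^3 = 373.248
(4/3) * 373.248 = 497.664
V = 497.664 * pi
V = 1563.46
1563.46 m^3


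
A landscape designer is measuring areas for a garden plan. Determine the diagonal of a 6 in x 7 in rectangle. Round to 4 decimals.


Shape: rectangle (diagonal via Pythagoras)
Sides: 6 in and 7 in
Formula: d = sqrt(l^2 + w^2)
l^2 = 36, w^2 = 49
l^2 + w^2 = 85
d = sqrt(85)
d = 9.2195
9.2195 in


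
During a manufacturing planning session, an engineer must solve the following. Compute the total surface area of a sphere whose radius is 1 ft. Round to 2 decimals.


Shape: sphere
Radius r = 1 ft
Formula: SA = 4 * pi * r^2
r^2 = 1
SA = 4 * pi * 1
SA = 4 * pi
SA = 12.57
12.57 ft^2


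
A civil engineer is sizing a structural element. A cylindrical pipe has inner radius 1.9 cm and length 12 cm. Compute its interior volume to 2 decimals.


Shape: cylinder
Radius r = 1.9 cm, Height h = 12 cm
Formula: V = pi * r^2 * h
r^2 = 3.61
V = pi * 3.61 * 12
V = 43.32 * pi
V = 136.09
136.09 cm^3


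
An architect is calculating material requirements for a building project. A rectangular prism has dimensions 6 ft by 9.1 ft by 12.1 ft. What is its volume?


Shape: rectangular prism
l = 6 ft, w = 9.1 ft, h = 12.1 ft
Formula: V = l * w * h
V = 6 * 9.1 * 12.1
V = 54.6 * 12.1
V = 660.66
660.66 ft^3


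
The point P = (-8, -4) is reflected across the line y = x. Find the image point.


Transformation: reflection
Original point: (-8, -4)
Rule for reflection over y = x: (x, y) -> (y, x)
Apply: (-8, -4) -> (-4, -8)
(-4, -8)


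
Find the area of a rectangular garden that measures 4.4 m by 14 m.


Shape: rectangle
Length l = 4.4 m, Width w = 14 m
Formula: A = l * w
A = 4.4 * 14
A = 61.6
61.6 m^2


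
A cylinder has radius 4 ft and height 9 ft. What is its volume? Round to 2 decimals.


Shape: cylinder
Radius r = 4 ft, Height h = 9 ft
Formula: V = pi * r^2 * h
r^2 = 16
V = pi * 16 * 9
V = 144 * pi
V = 452.39
452.39 ft^3


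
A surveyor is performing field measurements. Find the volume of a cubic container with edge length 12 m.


Shape: cube
Side s = 12 m
Formula: V = s^3
V = 12 * 12 * 12
V = 144 * 12
V = 1728
1728 m^3


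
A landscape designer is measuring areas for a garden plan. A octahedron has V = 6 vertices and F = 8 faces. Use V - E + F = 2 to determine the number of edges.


Polyhedron: octahedron
Euler's formula for convex polyhedra: V - E + F = 2
Given: V = 6 vertices and F = 8 faces
Solve for E:
E = V + F - 2 = 6 + 8 - 2 = 12
12 edges


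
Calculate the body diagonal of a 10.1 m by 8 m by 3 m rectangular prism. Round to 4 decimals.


Shape: rectangular box (space diagonal)
l = 10.1 m, w = 8 m, h = 3 m
Visualize: the diagonal of the base, then a right triangle with that diagonal and the height.
Formula: d = sqrt(l^2 + w^2 + h^2)
l^2 + w^2 + h^2 = 102.01 + 64 + 9 = 175.01
d = sqrt(175.01)
d = 13.2291
13.2291 m


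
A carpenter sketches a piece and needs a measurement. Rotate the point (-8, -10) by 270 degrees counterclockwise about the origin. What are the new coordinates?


Transformation: rotation about the origin
Original point: (-8, -10)
Rule for 270 deg counterclockwise: (x, y) -> (y, -x)
Apply: (-8, -10) -> (-10, 8)
(-10, 8)


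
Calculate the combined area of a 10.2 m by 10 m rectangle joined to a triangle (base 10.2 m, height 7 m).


Composite shape: rectangle + triangle
Rectangle area = 10.2 * 10 = 102
Triangle area = 0.5 * 10.2 * 7 = 35.7
Total = 102 + 35.7
Total = 137.7
137.7 m^2


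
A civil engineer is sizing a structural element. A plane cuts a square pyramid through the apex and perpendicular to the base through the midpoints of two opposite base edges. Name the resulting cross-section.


Solid: square pyramid
Cutting plane: through the apex and perpendicular to the base through the midpoints of two opposite base edges
Visualize the intersection of the plane with the solid's surface.
The boundary of the cut region is a isosceles triangle.
isosceles triangle


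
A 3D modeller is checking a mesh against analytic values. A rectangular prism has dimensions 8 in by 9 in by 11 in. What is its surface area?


Shape: rectangular prism
l = 8 in, w = 9 in, h = 11 in
Formula: SA = 2(lw + lh + wh)
lw = 72, lh = 88, wh = 99
lw + lh + wh = 259
SA = 2 * 259
SA = 518
518 in^2


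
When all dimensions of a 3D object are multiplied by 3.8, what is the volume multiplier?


Linear scale factor k = 3.8
Rule: under a linear scaling by k, volumes scale by k^3.
k^3 = 3.8 * 3.8 * 3.8
k^3 = 14.44 * 3.8
k^3 = 54.872
Volume scales by a factor of 54.872.
54.872 (dimensionless)


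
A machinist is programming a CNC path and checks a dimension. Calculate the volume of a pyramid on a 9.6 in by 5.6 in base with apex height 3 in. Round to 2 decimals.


Shape: rectangular pyramid
Base: 9.6 in x 5.6 in, Height h = 3 in
Formula: V = (1/3) * base_area * h
base_area = 9.6 * 5.6 = 53.76
base_area * h = 53.76 * 3 = 161.28
V = 161.28 / 3
V = 53.76
53.76 in^3


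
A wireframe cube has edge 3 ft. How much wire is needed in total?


Shape: cube
Side s = 3 ft
A cube has 12 edges, all equal.
Formula: total edge length = 12 * s
Total = 12 * 3
Total = 36
36 ft


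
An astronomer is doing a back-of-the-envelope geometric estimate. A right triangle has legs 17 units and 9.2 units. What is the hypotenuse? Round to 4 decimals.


Shape: right triangle
Legs a = 17 units, b = 9.2 units
Formula: c = sqrt(a^2 + b^2)
a^2 = 289, b^2 = 84.64
a^2 + b^2 = 373.64
c = sqrt(373.64)
c = 19.3298
19.3298 units


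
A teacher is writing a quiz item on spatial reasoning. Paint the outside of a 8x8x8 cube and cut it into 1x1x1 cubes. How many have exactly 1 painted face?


Large cube: 8 x 8 x 8, cut into unit cubes.
n = 8, so n - 2 = 6
Cubes with 1 painted face lie in the interior of each face.
A cube has 6 faces; each contributes (n - 2)^2 = 36 such cubes.
Count = 6 * 36 = 216
216 unit cubes


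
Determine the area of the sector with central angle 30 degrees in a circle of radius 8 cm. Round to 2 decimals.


Shape: circular sector
Radius r = 8 cm, Angle = 30 degrees
Formula: A = (angle/360) * pi * r^2
r^2 = 64
Fraction of circle = 30/360
A = (30/360) * pi * 64
A = 5.333333 * pi
A = 16.76
16.76 cm^2


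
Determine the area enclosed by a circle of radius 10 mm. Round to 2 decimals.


Shape: circle
Radius r = 10 mm
Formula: A = pi * r^2
r^2 = 10^2 = 100
A = pi * 100
A = 314.16
314.16 mm^2


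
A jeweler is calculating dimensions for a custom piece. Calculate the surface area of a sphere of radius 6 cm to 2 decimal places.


Shape: sphere
Radius r = 6 cm
Formula: SA = 4 * pi * r^2
r^2 = 36
SA = 4 * pi * 36
SA = 144 * pi
SA = 452.39
452.39 cm^2


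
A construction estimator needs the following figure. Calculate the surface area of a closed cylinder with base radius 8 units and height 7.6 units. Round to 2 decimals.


Shape: closed cylinder
Radius r = 8 units, Height h = 7.6 units
Formula: SA = 2*pi*r^2 + 2*pi*r*h = 2*pi*r*(r + h)
r + h = 15.6
2 * r * (r + h) = 2 * 8 * 15.6 = 249.6
SA = 249.6 * pi
SA = 784.14
784.14 units^2


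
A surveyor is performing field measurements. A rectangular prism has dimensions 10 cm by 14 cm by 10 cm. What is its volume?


Shape: rectangular prism
l = 10 cm, w = 14 cm, h = 10 cm
Formula: V = l * w * h
V = 10 * 14 * 10
V = 140 * 10
V = 1400
1400 cm^3


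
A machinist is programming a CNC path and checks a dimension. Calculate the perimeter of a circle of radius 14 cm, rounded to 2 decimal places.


Shape: circle
Radius r = 14 cm
Formula: C = 2 * pi * r
C = 2 * pi * 14
C = 28 * pi
C = 87.96
87.96 cm


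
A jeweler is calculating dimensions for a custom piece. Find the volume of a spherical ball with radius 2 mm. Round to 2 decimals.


Shape: sphere
Radius r = 2 mm
Formula: V = (4/3) * pi * r^3
r^3 = 8
(4/3) * 8 = 10.666667
V = 10.666667 * pi
V = 33.51
33.51 mm^3


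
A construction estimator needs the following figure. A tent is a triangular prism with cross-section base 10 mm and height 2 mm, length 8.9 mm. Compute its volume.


Shape: triangular prism
Triangle base = 10 mm, triangle height = 2 mm, prism length L = 8.9 mm
Formula: V = (1/2 * b * h_tri) * L
Cross-section area = 0.5 * 10 * 2 = 10
V = 10 * 8.9
V = 89
89 mm^3


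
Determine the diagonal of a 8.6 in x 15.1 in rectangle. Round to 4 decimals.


Shape: rectangle (diagonal via Pythagoras)
Sides: 8.6 in and 15.1 in
Formula: d = sqrt(l^2 + w^2)
l^2 = 73.96, w^2 = 228.01
l^2 + w^2 = 301.97
d = sqrt(301.97)
d = 17.3773
17.3773 in


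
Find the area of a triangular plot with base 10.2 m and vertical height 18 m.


Shape: triangle
Base b = 10.2 m, Height h = 18 m
Formula: A = (1/2) * b * h
A = 0.5 * 10.2 * 18
A = 0.5 * 183.6
A = 91.8
91.8 m^2


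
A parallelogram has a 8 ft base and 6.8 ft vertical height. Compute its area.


Shape: parallelogram
Base b = 8 ft, Height h = 6.8 ft
Formula: A = b * h
A = 8 * 6.8
A = 54.4
54.4 ft^2


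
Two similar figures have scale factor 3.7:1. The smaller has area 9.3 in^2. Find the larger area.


Linear scale factor k = 3.7
Original area = 9.3 in^2
Rule: under a linear scaling by k, areas scale by k^2.
k^2 = 3.7^2 = 13.69
New area = 9.3 * 13.69
New area = 127.317
127.317 in^2


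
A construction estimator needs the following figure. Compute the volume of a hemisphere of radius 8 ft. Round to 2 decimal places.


Shape: hemisphere (half of a sphere)
Radius r = 8 ft
Formula: V = (1/2) * (4/3) * pi * r^3 = (2/3) * pi * r^3
r^3 = 512
(2/3) * 512 = 341.333333
V = 341.333333 * pi
V = 1072.33
1072.33 ft^3


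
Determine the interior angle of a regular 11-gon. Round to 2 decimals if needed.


Shape: regular hendecagon (11 sides)
Formula: interior angle = (n - 2) * 180 / n
(n - 2) = 9
(n - 2) * 180 = 1620
angle = 1620 / 11
angle = 147.27
147.27 degrees


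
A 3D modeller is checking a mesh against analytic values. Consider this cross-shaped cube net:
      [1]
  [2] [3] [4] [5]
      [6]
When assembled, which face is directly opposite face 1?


Net: cross layout. Take square 3 as the base (bottom).
Fold the four squares in the horizontal row up around 3: 2 -> left, 4 -> right, 5 wraps to the top.
Fold 1 and 6 up from 3: 1 -> back, 6 -> front.
Opposite pairs are therefore: (1, 6), (2, 4), (3, 5).
Face 1 is opposite face 6.
face 6


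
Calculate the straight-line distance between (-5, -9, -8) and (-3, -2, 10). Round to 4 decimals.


3D distance between two points
P1 = (-5, -9, -8), P2 = (-3, -2, 10)
Formula: d = sqrt((x2-x1)^2 + (y2-y1)^2 + (z2-z1)^2)
dx = -3 - -5 = 2
dy = -2 - -9 = 7
dz = 10 - -8 = 18
dx^2 + dy^2 + dz^2 = 4 + 49 + 324 = 377
d = sqrt(377)
d = 19.4165
19.4165 units


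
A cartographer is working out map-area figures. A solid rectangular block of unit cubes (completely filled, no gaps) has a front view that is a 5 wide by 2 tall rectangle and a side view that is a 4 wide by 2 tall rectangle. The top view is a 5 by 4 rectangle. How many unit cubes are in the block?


Orthographic views of a solid rectangular block:
Front view 5 x 2 -> length = 5, height = 2
Side view 4 x 2 -> width = 4, height = 2 (consistent)
Top view 5 x 4 -> confirms length = 5, width = 4
The block is 5 x 4 x 2.
Total unit cubes = 5 * 4 * 2 = 40
40 unit cubes


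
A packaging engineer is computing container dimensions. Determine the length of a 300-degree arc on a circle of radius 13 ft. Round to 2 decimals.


Shape: circular arc
Radius r = 13 ft, Angle = 300 degrees
Formula: L = (angle/360) * 2 * pi * r
2 * pi * r = 26 * pi
L = (300/360) * 26 * pi
L = 21.666667 * pi
L = 68.07
68.07 ft


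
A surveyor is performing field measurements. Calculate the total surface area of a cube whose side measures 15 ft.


Shape: cube
Side s = 15 ft
A cube has 6 square faces.
Formula: SA = 6 * s^2
s^2 = 225
SA = 6 * 225
SA = 1350
1350 ft^2


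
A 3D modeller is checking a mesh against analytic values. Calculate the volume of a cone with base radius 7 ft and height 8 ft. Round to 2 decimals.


Shape: cone
Radius r = 7 ft, Height h = 8 ft
Formula: V = (1/3) * pi * r^2 * h
r^2 = 49
pi * r^2 * h = pi * 49 * 8 = 392 * pi
V = 392 * pi / 3
V = 410.5
410.5 ft^3


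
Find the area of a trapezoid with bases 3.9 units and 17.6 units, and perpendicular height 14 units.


Shape: trapezoid
Parallel sides a = 3.9 units, b = 17.6 units; Height h = 14 units
Formula: A = (a + b) * h / 2
a + b = 3.9 + 17.6 = 21.5
A = 21.5 * 14 / 2
A = 301 / 2
A = 150.5
150.5 units^2


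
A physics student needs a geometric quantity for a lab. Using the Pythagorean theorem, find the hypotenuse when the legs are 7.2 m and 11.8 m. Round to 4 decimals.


Shape: right triangle
Legs a = 7.2 m, b = 11.8 m
Formula: c = sqrt(a^2 + b^2)
a^2 = 51.84, b^2 = 139.24
a^2 + b^2 = 191.08
c = sqrt(191.08)
c = 13.8232
13.8232 m


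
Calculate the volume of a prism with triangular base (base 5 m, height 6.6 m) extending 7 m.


Shape: triangular prism
Triangle base = 5 m, triangle height = 6.6 m, prism length L = 7 m
Formula: V = (1/2 * b * h_tri) * L
Cross-section area = 0.5 * 5 * 6.6 = 16.5
V = 16.5 * 7
V = 115.5
115.5 m^3


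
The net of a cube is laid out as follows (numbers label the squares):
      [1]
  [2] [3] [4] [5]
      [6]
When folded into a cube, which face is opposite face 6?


Net: cross layout. Take square 3 as the base (bottom).
Fold the four squares in the horizontal row up around 3: 2 -> left, 4 -> right, 5 wraps to the top.
Fold 1 and 6 up from 3: 1 -> back, 6 -> front.
Opposite pairs are therefore: (1, 6), (2, 4), (3, 5).
Face 6 is opposite face 1.
face 1


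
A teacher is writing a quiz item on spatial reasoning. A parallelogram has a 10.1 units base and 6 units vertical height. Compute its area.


Shape: parallelogram
Base b = 10.1 units, Height h = 6 units
Formula: A = b * h
A = 10.1 * 6
A = 60.6
60.6 units^2


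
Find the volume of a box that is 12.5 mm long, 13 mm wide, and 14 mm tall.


Shape: rectangular prism
l = 12.5 mm, w = 13 mm, h = 14 mm
Formula: V = l * w * h
V = 12.5 * 13 * 14
V = 162.5 * 14
V = 2275
2275 mm^3


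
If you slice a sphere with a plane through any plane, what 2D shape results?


Solid: sphere
Cutting plane: through any plane
Visualize the intersection of the plane with the solid's surface.
The boundary of the cut region is a circle.
circle


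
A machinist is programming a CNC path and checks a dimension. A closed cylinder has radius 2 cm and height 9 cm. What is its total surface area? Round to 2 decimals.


Shape: closed cylinder
Radius r = 2 cm, Height h = 9 cm
Formula: SA = 2*pi*r^2 + 2*pi*r*h = 2*pi*r*(r + h)
r + h = 11
2 * r * (r + h) = 2 * 2 * 11 = 44
SA = 44 * pi
SA = 138.23
138.23 cm^2


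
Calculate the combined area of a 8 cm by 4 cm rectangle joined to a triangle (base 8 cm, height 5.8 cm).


Composite shape: rectangle + triangle
Rectangle area = 8 * 4 = 32
Triangle area = 0.5 * 8 * 5.8 = 23.2
Total = 32 + 23.2
Total = 55.2
55.2 cm^2


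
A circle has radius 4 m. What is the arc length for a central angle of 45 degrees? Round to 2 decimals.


Shape: circular arc
Radius r = 4 m, Angle = 45 degrees
Formula: L = (angle/360) * 2 * pi * r
2 * pi * r = 8 * pi
L = (45/360) * 8 * pi
L = 1 * pi
L = 3.14
3.14 m


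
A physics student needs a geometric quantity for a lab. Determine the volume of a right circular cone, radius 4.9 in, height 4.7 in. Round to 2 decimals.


Shape: cone
Radius r = 4.9 in, Height h = 4.7 in
Formula: V = (1/3) * pi * r^2 * h
r^2 = 24.01
pi * r^2 * h = pi * 24.01 * 4.7 = 112.847 * pi
V = 112.847 * pi / 3
V = 118.17
118.17 in^3


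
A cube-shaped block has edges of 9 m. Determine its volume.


Shape: cube
Side s = 9 m
Formula: V = s^3
V = 9 * 9 * 9
V = 81 * 9
V = 729
729 m^3


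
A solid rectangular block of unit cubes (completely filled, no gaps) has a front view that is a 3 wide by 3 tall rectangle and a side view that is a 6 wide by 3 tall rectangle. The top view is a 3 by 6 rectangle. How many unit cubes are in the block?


Orthographic views of a solid rectangular block:
Front view 3 x 3 -> length = 3, height = 3
Side view 6 x 3 -> width = 6, height = 3 (consistent)
Top view 3 x 6 -> confirms length = 3, width = 6
The block is 3 x 6 x 3.
Total unit cubes = 3 * 6 * 3 = 54
54 unit cubes


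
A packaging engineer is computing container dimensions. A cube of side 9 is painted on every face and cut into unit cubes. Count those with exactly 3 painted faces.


Large cube: 9 x 9 x 9, cut into unit cubes.
Cubes with 3 painted faces are at the corners. A cube always has 8 corners.
Count = 8
8 unit cubes


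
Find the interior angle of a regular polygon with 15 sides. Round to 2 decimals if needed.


Shape: regular pentadecagon (15 sides)
Formula: interior angle = (n - 2) * 180 / n
(n - 2) = 13
(n - 2) * 180 = 2340
angle = 2340 / 15
angle = 156
156 degrees


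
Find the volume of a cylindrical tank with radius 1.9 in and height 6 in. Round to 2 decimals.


Shape: cylinder
Radius r = 1.9 in, Height h = 6 in
Formula: V = pi * r^2 * h
r^2 = 3.61
V = pi * 3.61 * 6
V = 21.66 * pi
V = 68.05
68.05 in^3


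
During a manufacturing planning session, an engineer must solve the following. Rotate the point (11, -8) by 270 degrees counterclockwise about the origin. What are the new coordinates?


Transformation: rotation about the origin
Original point: (11, -8)
Rule for 270 deg counterclockwise: (x, y) -> (y, -x)
Apply: (11, -8) -> (-8, -11)
(-8, -11)


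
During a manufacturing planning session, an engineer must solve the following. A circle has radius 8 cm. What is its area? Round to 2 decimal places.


Shape: circle
Radius r = 8 cm
Formula: A = pi * r^2
r^2 = 8^2 = 64
A = pi * 64
A = 201.06
201.06 cm^2


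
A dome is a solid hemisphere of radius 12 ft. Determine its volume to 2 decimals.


Shape: hemisphere (half of a sphere)
Radius r = 12 ft
Formula: V = (1/2) * (4/3) * pi * r^3 = (2/3) * pi * r^3
r^3 = 1728
(2/3) * 1728 = 1152
V = 1152 * pi
V = 3619.11
3619.11 ft^3
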